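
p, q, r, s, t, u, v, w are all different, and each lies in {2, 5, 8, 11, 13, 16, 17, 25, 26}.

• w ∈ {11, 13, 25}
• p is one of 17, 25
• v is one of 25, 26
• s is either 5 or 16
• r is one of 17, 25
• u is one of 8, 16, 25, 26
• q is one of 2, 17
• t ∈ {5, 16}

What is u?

p and r share exactly the 2 values {17, 25}; by pigeonhole those values go to them, so strike 17, 25 from q, u, v, w.
That leaves q = 2.
v must be 26 (only option left). So u can't be 26.
The 2 variables s and t are confined to {5, 16}, which locks those values in; drop them from u.
So u = 8.

8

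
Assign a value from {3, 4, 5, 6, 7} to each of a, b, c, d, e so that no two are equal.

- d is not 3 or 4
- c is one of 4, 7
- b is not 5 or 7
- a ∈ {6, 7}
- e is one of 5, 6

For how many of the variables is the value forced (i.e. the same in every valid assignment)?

2

The 5 variables draw from only 5 values {3, 4, 5, 6, 7}, so each is used; only b can be 3, hence b = 3.
The 4 still-open variables draw from only 4 values {4, 5, 6, 7}, so each is used; only c can be 4, hence c = 4.
Determined: b=3, c=4. The other variables each still have more than one consistent value. That makes 2.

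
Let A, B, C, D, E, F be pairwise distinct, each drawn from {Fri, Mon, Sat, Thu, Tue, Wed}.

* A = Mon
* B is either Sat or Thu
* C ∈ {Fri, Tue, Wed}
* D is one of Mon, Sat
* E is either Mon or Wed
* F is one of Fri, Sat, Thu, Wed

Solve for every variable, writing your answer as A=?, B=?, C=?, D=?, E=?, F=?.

A must be Mon (only option left). Strike Mon from D, E.
That leaves D = Sat. So B, F can't be Sat.
E's domain is down to {Wed}, so E = Wed. Strike Wed from C, F.
B has just one choice, so B = Thu. So F can't be Thu.
F has just one choice, so F = Fri. Eliminate Fri elsewhere: C.
C has just one choice, so C = Tue.

A=Mon, B=Thu, C=Tue, D=Sat, E=Wed, F=Fri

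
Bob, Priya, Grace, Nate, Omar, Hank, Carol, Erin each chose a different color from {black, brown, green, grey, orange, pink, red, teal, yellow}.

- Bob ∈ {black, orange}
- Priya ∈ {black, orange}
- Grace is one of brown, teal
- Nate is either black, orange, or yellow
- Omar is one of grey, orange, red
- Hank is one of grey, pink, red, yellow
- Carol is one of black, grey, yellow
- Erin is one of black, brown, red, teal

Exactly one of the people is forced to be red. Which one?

The 8 variables together cover exactly {black, brown, grey, orange, pink, red, teal, yellow} — 8 values for 8 variables — and pink appears only in Hank's list, so Hank = pink.
Bob and Priya share exactly the 2 values {black, orange}; by pigeonhole those values go to them, so strike black, orange from Nate, Omar, Carol, Erin.
Nate's domain is down to {yellow}, so Nate = yellow. So Carol can't be yellow.
Carol has just one choice, so Carol = grey. Eliminate grey elsewhere: Omar.
So red goes to Omar.

Omar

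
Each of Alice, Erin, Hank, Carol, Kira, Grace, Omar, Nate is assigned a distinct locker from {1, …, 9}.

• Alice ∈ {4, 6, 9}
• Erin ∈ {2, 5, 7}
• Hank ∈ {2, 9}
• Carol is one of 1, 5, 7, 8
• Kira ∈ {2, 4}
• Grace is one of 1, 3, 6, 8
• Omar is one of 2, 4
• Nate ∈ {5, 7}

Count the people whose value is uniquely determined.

Kira and Omar share exactly the 2 values {2, 4}; by pigeonhole those values go to them, so strike 2, 4 from Alice, Erin, Hank.
Hank's domain is down to {9}, so Hank = 9. So Alice can't be 9.
Alice must be 6 (only option left). Remove 6 from Grace.
Erin and Nate share exactly the 2 values {5, 7}; by pigeonhole those values go to them, so strike 5, 7 from Carol.
Determined: Alice=6, Hank=9. The other people each still have more than one consistent value. That makes 2.

2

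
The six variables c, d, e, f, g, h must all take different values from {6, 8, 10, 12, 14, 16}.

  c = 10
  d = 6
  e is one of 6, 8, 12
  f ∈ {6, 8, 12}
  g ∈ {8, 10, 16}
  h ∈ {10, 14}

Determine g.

16

c must be 10 (only option left). Eliminate 10 elsewhere: g, h.
d must be 6 (only option left). Eliminate 6 elsewhere: e, f.
h's domain is down to {14}, so h = 14.
Among the 3 still-open variables, 16 fits only g (and all 3 values in {8, 12, 16} must be used), so g = 16.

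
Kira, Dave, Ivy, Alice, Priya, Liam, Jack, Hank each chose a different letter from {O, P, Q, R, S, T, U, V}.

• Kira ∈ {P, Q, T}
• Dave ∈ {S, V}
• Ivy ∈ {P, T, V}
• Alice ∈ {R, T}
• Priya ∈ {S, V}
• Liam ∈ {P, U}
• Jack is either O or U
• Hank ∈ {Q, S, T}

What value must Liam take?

Among the 8 variables, O fits only Jack (and all 8 values in {O, P, Q, R, S, T, U, V} must be used), so Jack = O.
Among the 7 still-open variables, R fits only Alice (and all 7 values in {P, Q, R, S, T, U, V} must be used), so Alice = R.
Among the 6 still-open variables, U fits only Liam (and all 6 values in {P, Q, S, T, U, V} must be used), so Liam = U.

U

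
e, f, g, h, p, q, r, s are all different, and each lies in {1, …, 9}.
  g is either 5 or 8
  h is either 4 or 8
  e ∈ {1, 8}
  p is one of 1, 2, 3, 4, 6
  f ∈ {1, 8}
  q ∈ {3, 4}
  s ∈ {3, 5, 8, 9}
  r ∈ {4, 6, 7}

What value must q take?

3

e and f share exactly the 2 values {1, 8}; by pigeonhole those values go to them, so strike 1, 8 from g, h, p, s.
That leaves g = 5. Strike 5 from s.
h must be 4 (only option left). Eliminate 4 elsewhere: p, q, r.
So q = 3.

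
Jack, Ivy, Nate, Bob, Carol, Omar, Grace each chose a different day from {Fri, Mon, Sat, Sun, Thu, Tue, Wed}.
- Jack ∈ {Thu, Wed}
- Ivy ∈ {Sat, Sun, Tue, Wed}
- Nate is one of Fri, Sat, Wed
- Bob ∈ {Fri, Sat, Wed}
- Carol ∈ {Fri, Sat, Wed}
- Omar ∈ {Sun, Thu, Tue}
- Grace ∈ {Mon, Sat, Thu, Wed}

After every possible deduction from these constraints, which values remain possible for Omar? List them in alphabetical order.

The 7 variables draw from only 7 values {Fri, Mon, Sat, Sun, Thu, Tue, Wed}, so each is used; only Grace can be Mon, hence Grace = Mon.
Nate, Bob, Carol share exactly the 3 values {Fri, Sat, Wed}; by pigeonhole those values go to them, so strike Fri, Sat, Wed from Jack, Ivy.
Jack must be Thu (only option left). So Omar can't be Thu.
No further eliminations apply; Omar can still be any of Sun, Tue.

Sun, Tue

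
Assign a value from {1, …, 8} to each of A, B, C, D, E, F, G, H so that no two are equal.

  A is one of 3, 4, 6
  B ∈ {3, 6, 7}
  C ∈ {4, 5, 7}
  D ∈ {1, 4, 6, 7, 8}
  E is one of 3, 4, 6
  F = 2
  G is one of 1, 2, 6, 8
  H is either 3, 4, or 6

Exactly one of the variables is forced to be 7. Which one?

B

F has just one choice, so F = 2. Strike 2 from G.
Among the 7 still-open variables, 5 fits only C (and all 7 values in {1, 3, 4, 5, 6, 7, 8} must be used), so C = 5.
The 3 variables A, E, H are confined to {3, 4, 6}, which locks those values in; drop them from B, D, G.
So 7 goes to B.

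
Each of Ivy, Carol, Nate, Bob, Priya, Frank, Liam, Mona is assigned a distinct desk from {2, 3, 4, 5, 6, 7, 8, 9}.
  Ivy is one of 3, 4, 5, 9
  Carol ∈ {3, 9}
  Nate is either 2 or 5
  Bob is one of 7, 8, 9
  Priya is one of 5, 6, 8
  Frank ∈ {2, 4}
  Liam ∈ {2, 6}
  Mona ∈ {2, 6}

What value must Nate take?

Among the 8 variables, 7 fits only Bob (and all 8 values in {2, 3, 4, 5, 6, 7, 8, 9} must be used), so Bob = 7.
The 7 still-open variables together cover exactly {2, 3, 4, 5, 6, 8, 9} — 7 values for 7 variables — and 8 appears only in Priya's list, so Priya = 8.
Liam and Mona between them cover only {2, 6} — a naked pair. Remove those values from Nate, Frank.
So Nate = 5.

5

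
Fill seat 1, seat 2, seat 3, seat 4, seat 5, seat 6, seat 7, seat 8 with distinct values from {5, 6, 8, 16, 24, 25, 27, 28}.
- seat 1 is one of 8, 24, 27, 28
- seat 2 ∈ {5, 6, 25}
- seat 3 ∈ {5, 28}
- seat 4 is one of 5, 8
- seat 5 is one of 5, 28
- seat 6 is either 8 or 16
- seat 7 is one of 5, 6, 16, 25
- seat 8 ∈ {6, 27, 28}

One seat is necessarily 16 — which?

Among the 8 variables, 24 fits only seat 1 (and all 8 values in {5, 6, 8, 16, 24, 25, 27, 28} must be used), so seat 1 = 24.
The 7 still-open variables together cover exactly {5, 6, 8, 16, 25, 27, 28} — 7 values for 7 variables — and 27 appears only in seat 8's list, so seat 8 = 27.
seat 3 and seat 5 between them cover only {5, 28} — a naked pair. Remove those values from seat 2, seat 4, seat 7.
seat 4 has just one choice, so seat 4 = 8. Remove 8 from seat 6.
So 16 goes to seat 6.

seat 6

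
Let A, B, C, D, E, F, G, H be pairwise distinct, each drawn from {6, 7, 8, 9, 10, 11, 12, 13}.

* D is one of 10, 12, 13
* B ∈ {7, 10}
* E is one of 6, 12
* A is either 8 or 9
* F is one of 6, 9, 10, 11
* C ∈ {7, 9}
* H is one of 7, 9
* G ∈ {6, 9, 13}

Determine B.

10

Among the 8 variables, 8 fits only A (and all 8 values in {6, 7, 8, 9, 10, 11, 12, 13} must be used), so A = 8.
The 7 still-open variables together cover exactly {6, 7, 9, 10, 11, 12, 13} — 7 values for 7 variables — and 11 appears only in F's list, so F = 11.
The 2 variables C and H are confined to {7, 9}, which locks those values in; drop them from B, G.
So B = 10.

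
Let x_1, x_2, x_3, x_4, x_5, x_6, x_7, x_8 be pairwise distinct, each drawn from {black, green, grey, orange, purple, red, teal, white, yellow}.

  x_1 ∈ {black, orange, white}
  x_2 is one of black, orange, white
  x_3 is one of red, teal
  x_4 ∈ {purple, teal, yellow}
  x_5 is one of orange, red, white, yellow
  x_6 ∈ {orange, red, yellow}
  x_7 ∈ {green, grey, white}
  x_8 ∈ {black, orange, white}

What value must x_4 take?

purple

The 3 variables x_1, x_2, x_8 are confined to {black, orange, white}, which locks those values in; drop them from x_5, x_6, x_7.
x_5 and x_6 share exactly the 2 values {red, yellow}; by pigeonhole those values go to them, so strike red, yellow from x_3, x_4.
x_3 must be teal (only option left). So x_4 can't be teal.
So x_4 = purple.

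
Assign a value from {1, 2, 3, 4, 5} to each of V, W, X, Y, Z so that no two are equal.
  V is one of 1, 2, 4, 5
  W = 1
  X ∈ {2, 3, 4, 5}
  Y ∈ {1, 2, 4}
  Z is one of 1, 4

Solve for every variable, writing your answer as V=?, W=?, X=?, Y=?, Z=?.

V=5, W=1, X=3, Y=2, Z=4

W's domain is down to {1}, so W = 1. So V, Y, Z can't be 1.
That leaves Z = 4. Strike 4 from V, X, Y.
Y must be 2 (only option left). Eliminate 2 elsewhere: V, X.
V must be 5 (only option left). Remove 5 from X.
X must be 3 (only option left).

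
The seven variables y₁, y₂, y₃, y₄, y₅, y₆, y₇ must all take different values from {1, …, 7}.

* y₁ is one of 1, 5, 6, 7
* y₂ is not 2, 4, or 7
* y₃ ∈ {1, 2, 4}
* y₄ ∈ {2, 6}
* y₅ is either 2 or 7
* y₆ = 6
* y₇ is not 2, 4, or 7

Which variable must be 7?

y₆'s domain is down to {6}, so y₆ = 6. Eliminate 6 elsewhere: y₁, y₂, y₄, y₇.
y₄ has just one choice, so y₄ = 2. Strike 2 from y₃, y₅.
So 7 goes to y₅.

y₅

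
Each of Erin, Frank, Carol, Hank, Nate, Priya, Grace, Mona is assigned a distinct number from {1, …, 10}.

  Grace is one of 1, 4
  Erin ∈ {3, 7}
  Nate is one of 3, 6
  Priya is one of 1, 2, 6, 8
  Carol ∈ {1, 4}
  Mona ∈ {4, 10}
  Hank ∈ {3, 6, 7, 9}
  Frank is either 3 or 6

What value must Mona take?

10

The 2 variables Frank and Nate are confined to {3, 6}, which locks those values in; drop them from Erin, Hank, Priya.
Erin's domain is down to {7}, so Erin = 7. So Hank can't be 7.
Hank must be 9 (only option left).
The 2 variables Carol and Grace are confined to {1, 4}, which locks those values in; drop them from Priya, Mona.
So Mona = 10.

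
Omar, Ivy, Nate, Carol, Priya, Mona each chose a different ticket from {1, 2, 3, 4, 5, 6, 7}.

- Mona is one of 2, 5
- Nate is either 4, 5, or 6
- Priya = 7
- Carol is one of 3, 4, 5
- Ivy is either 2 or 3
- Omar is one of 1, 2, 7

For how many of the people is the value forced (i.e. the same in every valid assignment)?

Priya has just one choice, so Priya = 7. Eliminate 7 elsewhere: Omar.
Determined: Priya=7. The other people each still have more than one consistent value. That makes 1.

1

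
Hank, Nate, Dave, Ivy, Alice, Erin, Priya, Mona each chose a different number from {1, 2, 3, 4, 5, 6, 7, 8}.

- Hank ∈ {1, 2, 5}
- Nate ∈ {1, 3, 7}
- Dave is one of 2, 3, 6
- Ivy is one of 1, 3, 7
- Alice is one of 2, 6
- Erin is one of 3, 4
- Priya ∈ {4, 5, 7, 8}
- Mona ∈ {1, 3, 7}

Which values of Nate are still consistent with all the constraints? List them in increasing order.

Among the 8 variables, 8 fits only Priya (and all 8 values in {1, 2, 3, 4, 5, 6, 7, 8} must be used), so Priya = 8.
The 7 still-open variables draw from only 7 values {1, 2, 3, 4, 5, 6, 7}, so each is used; only Erin can be 4, hence Erin = 4.
Among the 6 still-open variables, 5 fits only Hank (and all 6 values in {1, 2, 3, 5, 6, 7} must be used), so Hank = 5.
Nate, Ivy, Mona share exactly the 3 values {1, 3, 7}; by pigeonhole those values go to them, so strike 1, 3, 7 from Dave.
No further eliminations apply; Nate can still be any of 1, 3, 7.

1, 3, 7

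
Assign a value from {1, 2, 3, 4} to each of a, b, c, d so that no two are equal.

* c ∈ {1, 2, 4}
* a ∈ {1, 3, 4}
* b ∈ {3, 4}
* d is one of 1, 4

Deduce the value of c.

The 4 variables draw from only 4 values {1, 2, 3, 4}, so each is used; only c can be 2, hence c = 2.

2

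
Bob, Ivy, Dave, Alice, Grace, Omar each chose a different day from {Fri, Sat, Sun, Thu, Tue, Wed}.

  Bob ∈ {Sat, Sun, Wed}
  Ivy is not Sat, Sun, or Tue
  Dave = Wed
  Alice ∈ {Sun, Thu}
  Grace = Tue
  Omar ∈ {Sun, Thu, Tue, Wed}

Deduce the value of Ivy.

Dave has just one choice, so Dave = Wed. Remove Wed from Bob, Ivy, Omar.
Grace's domain is down to {Tue}, so Grace = Tue. So Omar can't be Tue.
Among the 4 still-open variables, Fri fits only Ivy (and all 4 values in {Fri, Sat, Sun, Thu} must be used), so Ivy = Fri.

Fri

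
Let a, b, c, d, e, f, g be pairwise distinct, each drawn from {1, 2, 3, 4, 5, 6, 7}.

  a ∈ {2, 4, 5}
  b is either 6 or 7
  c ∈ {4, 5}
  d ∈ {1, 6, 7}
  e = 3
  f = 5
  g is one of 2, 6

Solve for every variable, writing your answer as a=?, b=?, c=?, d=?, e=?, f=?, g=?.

a=2, b=7, c=4, d=1, e=3, f=5, g=6

e must be 3 (only option left).
f has just one choice, so f = 5. Strike 5 from a, c.
c must be 4 (only option left). Strike 4 from a.
That leaves a = 2. Remove 2 from g.
That leaves g = 6. Remove 6 from b, d.
b has just one choice, so b = 7. Eliminate 7 elsewhere: d.
d must be 1 (only option left).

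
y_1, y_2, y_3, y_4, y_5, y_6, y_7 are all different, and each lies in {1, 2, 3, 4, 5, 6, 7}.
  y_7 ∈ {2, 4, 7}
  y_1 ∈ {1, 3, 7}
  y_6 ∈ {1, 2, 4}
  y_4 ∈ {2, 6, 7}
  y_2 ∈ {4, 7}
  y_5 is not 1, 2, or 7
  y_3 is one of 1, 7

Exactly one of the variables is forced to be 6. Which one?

y_4

Among the 7 variables, 5 fits only y_5 (and all 7 values in {1, 2, 3, 4, 5, 6, 7} must be used), so y_5 = 5.
Among the 6 still-open variables, 3 fits only y_1 (and all 6 values in {1, 2, 3, 4, 6, 7} must be used), so y_1 = 3.
The 5 still-open variables draw from only 5 values {1, 2, 4, 6, 7}, so each is used; only y_4 can be 6, hence y_4 = 6.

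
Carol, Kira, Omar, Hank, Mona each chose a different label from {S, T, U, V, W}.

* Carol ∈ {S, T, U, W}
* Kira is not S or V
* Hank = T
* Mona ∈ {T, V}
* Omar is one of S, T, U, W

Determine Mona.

V

Hank's domain is down to {T}, so Hank = T. Strike T from Carol, Kira, Omar, Mona.
So Mona = V.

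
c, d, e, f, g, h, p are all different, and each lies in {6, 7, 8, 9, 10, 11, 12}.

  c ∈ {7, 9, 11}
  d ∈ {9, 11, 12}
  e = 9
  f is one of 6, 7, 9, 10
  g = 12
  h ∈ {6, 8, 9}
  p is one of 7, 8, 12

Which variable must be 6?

h

e must be 9 (only option left). Strike 9 from c, d, f, h.
g's domain is down to {12}, so g = 12. So d, p can't be 12.
d must be 11 (only option left). Remove 11 from c.
c has just one choice, so c = 7. So f, p can't be 7.
p must be 8 (only option left). So h can't be 8.
So 6 goes to h.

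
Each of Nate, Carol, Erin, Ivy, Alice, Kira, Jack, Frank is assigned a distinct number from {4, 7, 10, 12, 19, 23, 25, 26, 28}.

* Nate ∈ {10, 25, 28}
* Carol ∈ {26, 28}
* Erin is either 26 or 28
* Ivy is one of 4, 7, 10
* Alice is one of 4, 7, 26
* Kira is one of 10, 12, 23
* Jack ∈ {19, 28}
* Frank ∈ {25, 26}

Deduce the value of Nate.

The 2 variables Carol and Erin are confined to {26, 28}, which locks those values in; drop them from Nate, Alice, Jack, Frank.
That leaves Jack = 19.
Frank's domain is down to {25}, so Frank = 25. Strike 25 from Nate.
So Nate = 10.

10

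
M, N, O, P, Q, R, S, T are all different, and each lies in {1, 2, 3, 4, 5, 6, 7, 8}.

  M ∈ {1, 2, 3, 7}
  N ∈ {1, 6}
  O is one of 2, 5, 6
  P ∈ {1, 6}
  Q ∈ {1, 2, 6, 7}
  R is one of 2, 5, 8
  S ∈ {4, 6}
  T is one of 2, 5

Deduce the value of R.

The 8 variables together cover exactly {1, 2, 3, 4, 5, 6, 7, 8} — 8 values for 8 variables — and 3 appears only in M's list, so M = 3.
The 7 still-open variables together cover exactly {1, 2, 4, 5, 6, 7, 8} — 7 values for 7 variables — and 4 appears only in S's list, so S = 4.
Among the 6 still-open variables, 7 fits only Q (and all 6 values in {1, 2, 5, 6, 7, 8} must be used), so Q = 7.
Among the 5 still-open variables, 8 fits only R (and all 5 values in {1, 2, 5, 6, 8} must be used), so R = 8.

8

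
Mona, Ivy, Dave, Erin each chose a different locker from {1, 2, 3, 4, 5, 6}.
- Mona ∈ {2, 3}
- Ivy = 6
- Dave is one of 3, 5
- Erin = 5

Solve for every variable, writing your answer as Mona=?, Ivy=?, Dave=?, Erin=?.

Ivy's domain is down to {6}, so Ivy = 6.
Erin's domain is down to {5}, so Erin = 5. Eliminate 5 elsewhere: Dave.
Dave has just one choice, so Dave = 3. Strike 3 from Mona.
Mona has just one choice, so Mona = 2.

Mona=2, Ivy=6, Dave=3, Erin=5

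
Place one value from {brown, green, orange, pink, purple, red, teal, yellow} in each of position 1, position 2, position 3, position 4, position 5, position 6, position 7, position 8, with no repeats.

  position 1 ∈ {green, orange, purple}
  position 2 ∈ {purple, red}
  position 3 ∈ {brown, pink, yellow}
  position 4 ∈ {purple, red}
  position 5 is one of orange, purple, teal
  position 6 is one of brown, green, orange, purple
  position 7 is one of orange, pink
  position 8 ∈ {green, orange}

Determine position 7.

pink

The 8 variables draw from only 8 values {brown, green, orange, pink, purple, red, teal, yellow}, so each is used; only position 5 can be teal, hence position 5 = teal.
The 7 still-open variables draw from only 7 values {brown, green, orange, pink, purple, red, yellow}, so each is used; only position 3 can be yellow, hence position 3 = yellow.
The 6 still-open variables draw from only 6 values {brown, green, orange, pink, purple, red}, so each is used; only position 6 can be brown, hence position 6 = brown.
The 5 still-open variables together cover exactly {green, orange, pink, purple, red} — 5 values for 5 variables — and pink appears only in position 7's list, so position 7 = pink.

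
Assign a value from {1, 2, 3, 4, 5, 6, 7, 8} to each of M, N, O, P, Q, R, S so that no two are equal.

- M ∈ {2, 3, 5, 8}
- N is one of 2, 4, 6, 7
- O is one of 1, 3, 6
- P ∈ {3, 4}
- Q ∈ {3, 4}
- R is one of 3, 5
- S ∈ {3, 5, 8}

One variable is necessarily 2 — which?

M

The 2 variables P and Q are confined to {3, 4}, which locks those values in; drop them from M, N, O, R, S.
R's domain is down to {5}, so R = 5. Remove 5 from M, S.
S has just one choice, so S = 8. Strike 8 from M.
So 2 goes to M.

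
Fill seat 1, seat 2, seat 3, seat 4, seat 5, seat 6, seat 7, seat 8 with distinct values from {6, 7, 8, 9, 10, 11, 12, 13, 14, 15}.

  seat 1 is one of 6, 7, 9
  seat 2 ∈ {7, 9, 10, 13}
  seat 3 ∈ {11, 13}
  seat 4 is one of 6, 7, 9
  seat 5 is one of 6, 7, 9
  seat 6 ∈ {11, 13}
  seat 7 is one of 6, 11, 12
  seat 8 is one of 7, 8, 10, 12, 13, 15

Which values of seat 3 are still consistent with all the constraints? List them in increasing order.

seat 3 and seat 6 share exactly the 2 values {11, 13}; by pigeonhole those values go to them, so strike 11, 13 from seat 2, seat 7, seat 8.
seat 1, seat 4, seat 5 between them cover only {6, 7, 9} — a naked triple. Remove those values from seat 2, seat 7, seat 8.
seat 2 must be 10 (only option left). Strike 10 from seat 8.
seat 7 must be 12 (only option left). Eliminate 12 elsewhere: seat 8.
No further eliminations apply; seat 3 can still be any of 11, 13.

11, 13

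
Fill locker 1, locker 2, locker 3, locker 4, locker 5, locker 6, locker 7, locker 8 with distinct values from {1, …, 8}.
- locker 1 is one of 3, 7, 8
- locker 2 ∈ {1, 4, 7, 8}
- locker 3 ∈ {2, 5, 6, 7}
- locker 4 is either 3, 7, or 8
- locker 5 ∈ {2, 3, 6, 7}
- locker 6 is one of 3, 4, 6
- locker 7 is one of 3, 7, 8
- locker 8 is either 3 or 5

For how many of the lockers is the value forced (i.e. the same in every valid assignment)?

3

The 8 variables together cover exactly {1, 2, 3, 4, 5, 6, 7, 8} — 8 values for 8 variables — and 1 appears only in locker 2's list, so locker 2 = 1.
The 7 still-open variables draw from only 7 values {2, 3, 4, 5, 6, 7, 8}, so each is used; only locker 6 can be 4, hence locker 6 = 4.
locker 1, locker 4, locker 7 share exactly the 3 values {3, 7, 8}; by pigeonhole those values go to them, so strike 3, 7, 8 from locker 3, locker 5, locker 8.
That leaves locker 8 = 5. Remove 5 from locker 3.
Determined: locker 2=1, locker 6=4, locker 8=5. The other lockers each still have more than one consistent value. That makes 3.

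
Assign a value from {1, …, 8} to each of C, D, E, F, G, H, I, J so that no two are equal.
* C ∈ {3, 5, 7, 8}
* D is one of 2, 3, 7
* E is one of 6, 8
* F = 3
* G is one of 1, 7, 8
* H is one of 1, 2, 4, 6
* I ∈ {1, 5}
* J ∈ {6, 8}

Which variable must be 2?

F's domain is down to {3}, so F = 3. Eliminate 3 elsewhere: C, D.
The 7 still-open variables draw from only 7 values {1, 2, 4, 5, 6, 7, 8}, so each is used; only H can be 4, hence H = 4.
The 6 still-open variables draw from only 6 values {1, 2, 5, 6, 7, 8}, so each is used; only D can be 2, hence D = 2.

D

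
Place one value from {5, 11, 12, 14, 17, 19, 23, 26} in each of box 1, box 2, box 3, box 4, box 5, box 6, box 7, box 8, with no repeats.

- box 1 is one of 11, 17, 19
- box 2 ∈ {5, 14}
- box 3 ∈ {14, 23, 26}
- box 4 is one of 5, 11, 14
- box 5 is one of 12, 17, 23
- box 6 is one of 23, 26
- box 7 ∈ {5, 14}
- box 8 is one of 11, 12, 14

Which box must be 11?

The 8 variables draw from only 8 values {5, 11, 12, 14, 17, 19, 23, 26}, so each is used; only box 1 can be 19, hence box 1 = 19.
The 7 still-open variables together cover exactly {5, 11, 12, 14, 17, 23, 26} — 7 values for 7 variables — and 17 appears only in box 5's list, so box 5 = 17.
The 6 still-open variables draw from only 6 values {5, 11, 12, 14, 23, 26}, so each is used; only box 8 can be 12, hence box 8 = 12.
The 5 still-open variables together cover exactly {5, 11, 14, 23, 26} — 5 values for 5 variables — and 11 appears only in box 4's list, so box 4 = 11.

box 4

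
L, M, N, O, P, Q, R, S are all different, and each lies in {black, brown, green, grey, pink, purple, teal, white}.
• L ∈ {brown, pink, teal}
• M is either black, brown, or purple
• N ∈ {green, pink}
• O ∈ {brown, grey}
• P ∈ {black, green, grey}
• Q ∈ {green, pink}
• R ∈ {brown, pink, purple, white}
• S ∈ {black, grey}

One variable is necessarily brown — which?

The 8 variables together cover exactly {black, brown, green, grey, pink, purple, teal, white} — 8 values for 8 variables — and teal appears only in L's list, so L = teal.
Among the 7 still-open variables, white fits only R (and all 7 values in {black, brown, green, grey, pink, purple, white} must be used), so R = white.
The 6 still-open variables together cover exactly {black, brown, green, grey, pink, purple} — 6 values for 6 variables — and purple appears only in M's list, so M = purple.
The 5 still-open variables together cover exactly {black, brown, green, grey, pink} — 5 values for 5 variables — and brown appears only in O's list, so O = brown.

O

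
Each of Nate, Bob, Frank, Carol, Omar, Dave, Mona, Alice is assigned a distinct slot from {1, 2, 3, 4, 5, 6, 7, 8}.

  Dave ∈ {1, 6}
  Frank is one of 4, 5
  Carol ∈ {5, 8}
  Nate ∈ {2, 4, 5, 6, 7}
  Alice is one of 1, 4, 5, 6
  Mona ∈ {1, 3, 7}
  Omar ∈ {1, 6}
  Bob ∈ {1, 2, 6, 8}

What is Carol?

8

The 8 variables together cover exactly {1, 2, 3, 4, 5, 6, 7, 8} — 8 values for 8 variables — and 3 appears only in Mona's list, so Mona = 3.
The 7 still-open variables draw from only 7 values {1, 2, 4, 5, 6, 7, 8}, so each is used; only Nate can be 7, hence Nate = 7.
The 6 still-open variables draw from only 6 values {1, 2, 4, 5, 6, 8}, so each is used; only Bob can be 2, hence Bob = 2.
The 5 still-open variables draw from only 5 values {1, 4, 5, 6, 8}, so each is used; only Carol can be 8, hence Carol = 8.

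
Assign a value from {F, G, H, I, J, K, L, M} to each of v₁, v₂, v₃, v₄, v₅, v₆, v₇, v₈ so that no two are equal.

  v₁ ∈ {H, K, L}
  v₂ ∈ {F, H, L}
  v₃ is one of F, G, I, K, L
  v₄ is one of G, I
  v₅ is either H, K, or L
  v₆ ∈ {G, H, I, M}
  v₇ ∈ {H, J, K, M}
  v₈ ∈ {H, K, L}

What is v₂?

F

The 8 variables together cover exactly {F, G, H, I, J, K, L, M} — 8 values for 8 variables — and J appears only in v₇'s list, so v₇ = J.
The 7 still-open variables together cover exactly {F, G, H, I, K, L, M} — 7 values for 7 variables — and M appears only in v₆'s list, so v₆ = M.
v₁, v₅, v₈ share exactly the 3 values {H, K, L}; by pigeonhole those values go to them, so strike H, K, L from v₂, v₃.
So v₂ = F.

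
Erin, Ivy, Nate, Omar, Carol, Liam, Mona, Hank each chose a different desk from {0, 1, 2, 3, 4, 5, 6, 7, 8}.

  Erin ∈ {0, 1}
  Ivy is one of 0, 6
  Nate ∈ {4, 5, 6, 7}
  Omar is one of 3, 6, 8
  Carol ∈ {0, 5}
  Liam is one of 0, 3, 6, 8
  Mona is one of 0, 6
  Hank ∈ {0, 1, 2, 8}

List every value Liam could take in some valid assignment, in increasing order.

3, 8

Ivy and Mona share exactly the 2 values {0, 6}; by pigeonhole those values go to them, so strike 0, 6 from Erin, Nate, Omar, Carol, Liam, Hank.
Erin must be 1 (only option left). Eliminate 1 elsewhere: Hank.
Carol's domain is down to {5}, so Carol = 5. Strike 5 from Nate.
Omar and Liam share exactly the 2 values {3, 8}; by pigeonhole those values go to them, so strike 3, 8 from Hank.
Hank must be 2 (only option left).
No further eliminations apply; Liam can still be any of 3, 8.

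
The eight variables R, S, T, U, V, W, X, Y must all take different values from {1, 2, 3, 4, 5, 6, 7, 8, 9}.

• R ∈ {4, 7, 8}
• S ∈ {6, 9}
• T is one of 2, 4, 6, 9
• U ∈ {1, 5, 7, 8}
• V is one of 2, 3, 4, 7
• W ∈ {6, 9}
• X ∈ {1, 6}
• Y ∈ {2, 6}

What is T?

4

S and W between them cover only {6, 9} — a naked pair. Remove those values from T, X, Y.
X has just one choice, so X = 1. Eliminate 1 elsewhere: U.
Y's domain is down to {2}, so Y = 2. Remove 2 from T, V.
So T = 4.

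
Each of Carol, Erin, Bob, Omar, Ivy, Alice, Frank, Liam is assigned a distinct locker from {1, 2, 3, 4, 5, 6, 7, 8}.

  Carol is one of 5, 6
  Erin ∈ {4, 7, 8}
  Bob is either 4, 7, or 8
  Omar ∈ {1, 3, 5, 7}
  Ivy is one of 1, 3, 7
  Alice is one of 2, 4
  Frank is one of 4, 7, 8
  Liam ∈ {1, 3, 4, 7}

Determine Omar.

5

The 8 variables together cover exactly {1, 2, 3, 4, 5, 6, 7, 8} — 8 values for 8 variables — and 2 appears only in Alice's list, so Alice = 2.
The 7 still-open variables draw from only 7 values {1, 3, 4, 5, 6, 7, 8}, so each is used; only Carol can be 6, hence Carol = 6.
The 6 still-open variables together cover exactly {1, 3, 4, 5, 7, 8} — 6 values for 6 variables — and 5 appears only in Omar's list, so Omar = 5.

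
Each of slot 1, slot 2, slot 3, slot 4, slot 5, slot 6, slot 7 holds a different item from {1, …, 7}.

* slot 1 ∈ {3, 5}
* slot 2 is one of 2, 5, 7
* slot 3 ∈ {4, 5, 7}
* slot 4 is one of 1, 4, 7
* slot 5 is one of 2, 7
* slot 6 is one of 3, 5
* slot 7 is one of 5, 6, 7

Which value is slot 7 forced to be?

6

The 7 variables together cover exactly {1, 2, 3, 4, 5, 6, 7} — 7 values for 7 variables — and 1 appears only in slot 4's list, so slot 4 = 1.
The 6 still-open variables together cover exactly {2, 3, 4, 5, 6, 7} — 6 values for 6 variables — and 4 appears only in slot 3's list, so slot 3 = 4.
The 5 still-open variables draw from only 5 values {2, 3, 5, 6, 7}, so each is used; only slot 7 can be 6, hence slot 7 = 6.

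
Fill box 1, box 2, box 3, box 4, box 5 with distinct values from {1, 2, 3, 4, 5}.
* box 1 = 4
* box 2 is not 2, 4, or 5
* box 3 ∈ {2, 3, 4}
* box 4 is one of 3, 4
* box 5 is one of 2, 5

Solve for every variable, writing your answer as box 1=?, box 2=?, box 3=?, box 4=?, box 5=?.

box 1's domain is down to {4}, so box 1 = 4. Strike 4 from box 3, box 4.
box 4 has just one choice, so box 4 = 3. Remove 3 from box 2, box 3.
box 2's domain is down to {1}, so box 2 = 1.
box 3 must be 2 (only option left). Strike 2 from box 5.
box 5 has just one choice, so box 5 = 5.

box 1=4, box 2=1, box 3=2, box 4=3, box 5=5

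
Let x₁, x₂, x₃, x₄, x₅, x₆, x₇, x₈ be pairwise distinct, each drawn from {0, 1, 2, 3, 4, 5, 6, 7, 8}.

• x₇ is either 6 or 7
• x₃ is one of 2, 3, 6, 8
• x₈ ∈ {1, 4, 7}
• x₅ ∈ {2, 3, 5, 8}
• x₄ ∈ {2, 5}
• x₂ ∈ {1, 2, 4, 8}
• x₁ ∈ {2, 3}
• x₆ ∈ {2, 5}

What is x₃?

6

x₄ and x₆ share exactly the 2 values {2, 5}; by pigeonhole those values go to them, so strike 2, 5 from x₁, x₂, x₃, x₅.
x₁ must be 3 (only option left). So x₃, x₅ can't be 3.
That leaves x₅ = 8. So x₂, x₃ can't be 8.
So x₃ = 6.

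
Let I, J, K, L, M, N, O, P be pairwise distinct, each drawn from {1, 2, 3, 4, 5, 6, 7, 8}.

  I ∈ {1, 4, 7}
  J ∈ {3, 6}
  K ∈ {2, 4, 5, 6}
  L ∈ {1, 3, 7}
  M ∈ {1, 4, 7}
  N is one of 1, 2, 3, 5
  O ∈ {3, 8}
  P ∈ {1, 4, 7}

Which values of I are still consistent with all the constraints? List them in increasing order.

1, 4, 7

Among the 8 variables, 8 fits only O (and all 8 values in {1, 2, 3, 4, 5, 6, 7, 8} must be used), so O = 8.
I, M, P share exactly the 3 values {1, 4, 7}; by pigeonhole those values go to them, so strike 1, 4, 7 from K, L, N.
L must be 3 (only option left). Eliminate 3 elsewhere: J, N.
J's domain is down to {6}, so J = 6. Strike 6 from K.
No further eliminations apply; I can still be any of 1, 4, 7.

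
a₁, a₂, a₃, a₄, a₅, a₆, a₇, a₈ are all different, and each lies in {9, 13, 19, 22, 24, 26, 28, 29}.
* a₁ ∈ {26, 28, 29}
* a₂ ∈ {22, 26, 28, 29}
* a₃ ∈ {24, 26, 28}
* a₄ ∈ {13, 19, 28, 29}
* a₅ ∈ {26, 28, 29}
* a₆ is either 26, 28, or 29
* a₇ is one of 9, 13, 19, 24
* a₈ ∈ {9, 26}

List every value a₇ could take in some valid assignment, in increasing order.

13, 19

Among the 8 variables, 22 fits only a₂ (and all 8 values in {9, 13, 19, 22, 24, 26, 28, 29} must be used), so a₂ = 22.
a₁, a₅, a₆ share exactly the 3 values {26, 28, 29}; by pigeonhole those values go to them, so strike 26, 28, 29 from a₃, a₄, a₈.
a₃ must be 24 (only option left). Eliminate 24 elsewhere: a₇.
a₈ has just one choice, so a₈ = 9. Strike 9 from a₇.
No further eliminations apply; a₇ can still be any of 13, 19.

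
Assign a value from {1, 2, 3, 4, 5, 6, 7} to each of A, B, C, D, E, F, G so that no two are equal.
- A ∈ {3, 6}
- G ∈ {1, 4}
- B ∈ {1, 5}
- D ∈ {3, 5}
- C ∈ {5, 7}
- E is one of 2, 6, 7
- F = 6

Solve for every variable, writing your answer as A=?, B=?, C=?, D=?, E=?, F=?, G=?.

F's domain is down to {6}, so F = 6. Remove 6 from A, E.
That leaves A = 3. Remove 3 from D.
D must be 5 (only option left). So B, C can't be 5.
B must be 1 (only option left). Strike 1 from G.
C's domain is down to {7}, so C = 7. Remove 7 from E.
E must be 2 (only option left).
G's domain is down to {4}, so G = 4.

A=3, B=1, C=7, D=5, E=2, F=6, G=4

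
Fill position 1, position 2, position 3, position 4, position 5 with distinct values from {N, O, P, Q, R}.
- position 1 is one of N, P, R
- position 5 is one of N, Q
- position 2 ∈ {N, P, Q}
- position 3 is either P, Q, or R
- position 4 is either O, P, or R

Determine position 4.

O

The 5 variables draw from only 5 values {N, O, P, Q, R}, so each is used; only position 4 can be O, hence position 4 = O.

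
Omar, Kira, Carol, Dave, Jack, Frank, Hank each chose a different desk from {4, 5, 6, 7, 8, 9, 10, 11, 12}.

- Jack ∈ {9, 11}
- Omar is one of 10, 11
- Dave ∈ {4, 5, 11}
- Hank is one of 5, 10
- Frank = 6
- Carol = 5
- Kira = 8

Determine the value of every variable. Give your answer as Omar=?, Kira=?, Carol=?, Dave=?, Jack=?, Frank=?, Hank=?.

Omar=11, Kira=8, Carol=5, Dave=4, Jack=9, Frank=6, Hank=10

Kira must be 8 (only option left).
Carol must be 5 (only option left). Eliminate 5 elsewhere: Dave, Hank.
Frank's domain is down to {6}, so Frank = 6.
That leaves Hank = 10. Strike 10 from Omar.
That leaves Omar = 11. Strike 11 from Dave, Jack.
Dave's domain is down to {4}, so Dave = 4.
Jack has just one choice, so Jack = 9.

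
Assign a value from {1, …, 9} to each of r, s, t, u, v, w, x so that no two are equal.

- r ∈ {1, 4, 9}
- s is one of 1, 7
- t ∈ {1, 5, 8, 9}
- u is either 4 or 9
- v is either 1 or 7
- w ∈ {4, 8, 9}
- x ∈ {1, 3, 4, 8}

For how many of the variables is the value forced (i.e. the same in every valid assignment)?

The 7 variables together cover exactly {1, 3, 4, 5, 7, 8, 9} — 7 values for 7 variables — and 3 appears only in x's list, so x = 3.
The 6 still-open variables draw from only 6 values {1, 4, 5, 7, 8, 9}, so each is used; only t can be 5, hence t = 5.
The 5 still-open variables draw from only 5 values {1, 4, 7, 8, 9}, so each is used; only w can be 8, hence w = 8.
The 2 variables s and v are confined to {1, 7}, which locks those values in; drop them from r.
Determined: t=5, w=8, x=3. The other variables each still have more than one consistent value. That makes 3.

3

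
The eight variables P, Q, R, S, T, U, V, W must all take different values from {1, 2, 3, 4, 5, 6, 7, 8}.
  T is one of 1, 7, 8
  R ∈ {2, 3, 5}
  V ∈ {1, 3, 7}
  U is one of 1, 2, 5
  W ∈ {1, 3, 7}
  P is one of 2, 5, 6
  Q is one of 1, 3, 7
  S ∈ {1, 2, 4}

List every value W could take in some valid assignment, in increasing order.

1, 3, 7

The 8 variables draw from only 8 values {1, 2, 3, 4, 5, 6, 7, 8}, so each is used; only S can be 4, hence S = 4.
The 7 still-open variables draw from only 7 values {1, 2, 3, 5, 6, 7, 8}, so each is used; only P can be 6, hence P = 6.
Among the 6 still-open variables, 8 fits only T (and all 6 values in {1, 2, 3, 5, 7, 8} must be used), so T = 8.
The 3 variables Q, V, W are confined to {1, 3, 7}, which locks those values in; drop them from R, U.
No further eliminations apply; W can still be any of 1, 3, 7.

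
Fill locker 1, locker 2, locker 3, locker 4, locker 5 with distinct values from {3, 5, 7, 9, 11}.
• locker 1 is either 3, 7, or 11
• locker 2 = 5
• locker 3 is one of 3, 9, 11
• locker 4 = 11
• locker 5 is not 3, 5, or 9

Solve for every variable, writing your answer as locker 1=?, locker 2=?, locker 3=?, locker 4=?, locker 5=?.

locker 1=3, locker 2=5, locker 3=9, locker 4=11, locker 5=7

locker 2 has just one choice, so locker 2 = 5.
locker 4's domain is down to {11}, so locker 4 = 11. Strike 11 from locker 1, locker 3, locker 5.
That leaves locker 5 = 7. Remove 7 from locker 1.
locker 1's domain is down to {3}, so locker 1 = 3. So locker 3 can't be 3.
That leaves locker 3 = 9.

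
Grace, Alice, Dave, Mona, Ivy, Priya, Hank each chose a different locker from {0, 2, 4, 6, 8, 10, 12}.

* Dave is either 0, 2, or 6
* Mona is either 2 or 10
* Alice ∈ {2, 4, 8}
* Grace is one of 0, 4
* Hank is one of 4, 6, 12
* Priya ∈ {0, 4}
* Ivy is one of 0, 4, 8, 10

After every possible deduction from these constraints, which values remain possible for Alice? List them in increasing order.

The 7 variables together cover exactly {0, 2, 4, 6, 8, 10, 12} — 7 values for 7 variables — and 12 appears only in Hank's list, so Hank = 12.
The 6 still-open variables draw from only 6 values {0, 2, 4, 6, 8, 10}, so each is used; only Dave can be 6, hence Dave = 6.
The 2 variables Grace and Priya are confined to {0, 4}, which locks those values in; drop them from Alice, Ivy.
No further eliminations apply; Alice can still be any of 2, 8.

2, 8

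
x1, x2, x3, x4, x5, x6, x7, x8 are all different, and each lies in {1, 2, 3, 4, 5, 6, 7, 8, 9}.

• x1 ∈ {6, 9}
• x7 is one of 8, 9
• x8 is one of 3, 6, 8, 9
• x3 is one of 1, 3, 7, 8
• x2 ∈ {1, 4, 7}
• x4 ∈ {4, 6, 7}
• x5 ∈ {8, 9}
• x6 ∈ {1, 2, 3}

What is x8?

Among the 8 variables, 2 fits only x6 (and all 8 values in {1, 2, 3, 4, 6, 7, 8, 9} must be used), so x6 = 2.
x5 and x7 share exactly the 2 values {8, 9}; by pigeonhole those values go to them, so strike 8, 9 from x1, x3, x8.
That leaves x1 = 6. Eliminate 6 elsewhere: x4, x8.
So x8 = 3.

3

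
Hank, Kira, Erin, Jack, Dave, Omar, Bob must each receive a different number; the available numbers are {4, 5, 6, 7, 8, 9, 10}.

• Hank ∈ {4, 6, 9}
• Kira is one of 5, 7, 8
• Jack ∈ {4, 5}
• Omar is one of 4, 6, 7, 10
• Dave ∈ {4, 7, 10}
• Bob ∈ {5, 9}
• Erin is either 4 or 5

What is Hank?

Among the 7 variables, 8 fits only Kira (and all 7 values in {4, 5, 6, 7, 8, 9, 10} must be used), so Kira = 8.
Erin and Jack share exactly the 2 values {4, 5}; by pigeonhole those values go to them, so strike 4, 5 from Hank, Dave, Omar, Bob.
Bob must be 9 (only option left). Remove 9 from Hank.
So Hank = 6.

6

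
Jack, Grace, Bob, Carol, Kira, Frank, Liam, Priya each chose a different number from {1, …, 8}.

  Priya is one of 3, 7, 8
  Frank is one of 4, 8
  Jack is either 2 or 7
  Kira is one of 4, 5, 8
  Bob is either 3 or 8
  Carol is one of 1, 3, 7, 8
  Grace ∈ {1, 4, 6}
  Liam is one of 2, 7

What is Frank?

4

Among the 8 variables, 5 fits only Kira (and all 8 values in {1, 2, 3, 4, 5, 6, 7, 8} must be used), so Kira = 5.
The 7 still-open variables draw from only 7 values {1, 2, 3, 4, 6, 7, 8}, so each is used; only Grace can be 6, hence Grace = 6.
The 6 still-open variables together cover exactly {1, 2, 3, 4, 7, 8} — 6 values for 6 variables — and 1 appears only in Carol's list, so Carol = 1.
Among the 5 still-open variables, 4 fits only Frank (and all 5 values in {2, 3, 4, 7, 8} must be used), so Frank = 4.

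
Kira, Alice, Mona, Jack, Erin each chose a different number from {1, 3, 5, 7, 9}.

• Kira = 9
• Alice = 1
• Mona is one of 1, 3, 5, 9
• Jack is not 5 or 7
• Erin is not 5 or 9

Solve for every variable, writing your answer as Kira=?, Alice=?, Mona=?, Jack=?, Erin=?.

Kira=9, Alice=1, Mona=5, Jack=3, Erin=7

Kira must be 9 (only option left). So Mona, Jack can't be 9.
Alice must be 1 (only option left). Strike 1 from Mona, Jack, Erin.
That leaves Jack = 3. So Mona, Erin can't be 3.
Erin has just one choice, so Erin = 7.
Mona must be 5 (only option left).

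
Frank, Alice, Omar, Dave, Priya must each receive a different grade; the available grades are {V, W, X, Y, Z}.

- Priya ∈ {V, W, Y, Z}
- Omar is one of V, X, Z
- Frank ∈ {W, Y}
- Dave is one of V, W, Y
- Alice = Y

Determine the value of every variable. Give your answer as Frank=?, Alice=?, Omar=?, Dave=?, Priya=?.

Frank=W, Alice=Y, Omar=X, Dave=V, Priya=Z

Alice must be Y (only option left). So Frank, Dave, Priya can't be Y.
Frank has just one choice, so Frank = W. Eliminate W elsewhere: Dave, Priya.
That leaves Dave = V. Remove V from Omar, Priya.
Priya must be Z (only option left). So Omar can't be Z.
Omar has just one choice, so Omar = X.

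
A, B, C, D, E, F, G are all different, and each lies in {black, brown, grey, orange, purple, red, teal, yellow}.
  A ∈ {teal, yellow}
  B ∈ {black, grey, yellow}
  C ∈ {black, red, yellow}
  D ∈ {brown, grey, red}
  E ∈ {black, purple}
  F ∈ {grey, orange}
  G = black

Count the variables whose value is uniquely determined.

2

G's domain is down to {black}, so G = black. Eliminate black elsewhere: B, C, E.
That leaves E = purple.
Determined: E=purple, G=black. The other variables each still have more than one consistent value. That makes 2.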